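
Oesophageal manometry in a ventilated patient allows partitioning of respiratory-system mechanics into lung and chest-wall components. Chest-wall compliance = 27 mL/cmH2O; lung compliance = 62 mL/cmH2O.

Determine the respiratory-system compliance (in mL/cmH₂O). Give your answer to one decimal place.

Lung and chest wall are elastances in series: 1/Crs = 1/CL + 1/Ccw.
1/Crs = 1/62 + 1/27 = 0.05317.
Crs = 18.808 mL/cmH2O.

18.8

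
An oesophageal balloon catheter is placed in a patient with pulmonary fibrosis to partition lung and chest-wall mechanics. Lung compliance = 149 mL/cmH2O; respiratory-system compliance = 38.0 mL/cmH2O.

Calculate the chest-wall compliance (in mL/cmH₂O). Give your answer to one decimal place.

1/Ccw = 1/Crs − 1/CL.
1/Ccw = 1/38.0 − 1/149 = 0.0196.
Ccw = 51.02 mL/cmH2O.

51.0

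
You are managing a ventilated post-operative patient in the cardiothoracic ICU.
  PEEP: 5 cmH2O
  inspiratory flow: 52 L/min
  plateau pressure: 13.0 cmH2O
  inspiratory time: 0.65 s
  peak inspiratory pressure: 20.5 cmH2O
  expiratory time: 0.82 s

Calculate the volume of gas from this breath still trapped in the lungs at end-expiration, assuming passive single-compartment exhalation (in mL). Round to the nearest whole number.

147

Flow: 52 L/min ÷ 60 = 0.8667 L/s.
Vt = flow × Ti = 0.8667 L/s × 0.65 s × 1000 mL/L = 563.36 mL.
R = (PIP − Pplat)/V̇ = (20.5 − 13.0) / 0.8667 = 7.5/0.8667 = 8.654 cmH2O·s/L.
C = Vt/(Pplat − PEEP) = 563.36 / (13.0 − 5) = 563.36/8.0 = 70.42 mL/cmH2O.
τ = R × C = 8.654 × 0.07042 L/cmH2O = 0.6094 s.
Fraction remaining = e^(−Te/τ) = e^(−0.82/0.6094) = 0.2604.
Trapped volume = 563.36 × 0.2604 = 146.7 mL.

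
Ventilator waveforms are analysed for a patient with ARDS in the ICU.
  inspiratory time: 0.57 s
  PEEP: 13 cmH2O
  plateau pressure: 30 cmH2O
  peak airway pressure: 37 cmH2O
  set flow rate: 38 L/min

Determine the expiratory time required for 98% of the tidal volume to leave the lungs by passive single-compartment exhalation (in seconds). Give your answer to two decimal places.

Flow: 38 L/min ÷ 60 = 0.6333 L/s.
Vt = flow × Ti = 0.6333 L/s × 0.57 s × 1000 mL/L = 360.98 mL.
R = (PIP − Pplat)/V̇ = (37 − 30) / 0.6333 = 7.0/0.6333 = 11.053 cmH2O·s/L.
C = Vt/(Pplat − PEEP) = 360.98 / (30 − 13) = 360.98/17.0 = 21.234 mL/cmH2O.
τ = R × C = 11.053 × 0.02123 L/cmH2O = 0.2347 s.
t = −τ·ln(1 − 0.98) = −0.2347·ln(0.02) = 0.9182 s.

0.92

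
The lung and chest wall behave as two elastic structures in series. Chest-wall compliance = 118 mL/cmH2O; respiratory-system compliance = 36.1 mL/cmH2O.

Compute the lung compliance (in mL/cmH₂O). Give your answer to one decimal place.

52.0

1/CL = 1/Crs − 1/Ccw.
1/CL = 1/36.1 − 1/118 = 0.01923.
CL = 52.002 mL/cmH2O.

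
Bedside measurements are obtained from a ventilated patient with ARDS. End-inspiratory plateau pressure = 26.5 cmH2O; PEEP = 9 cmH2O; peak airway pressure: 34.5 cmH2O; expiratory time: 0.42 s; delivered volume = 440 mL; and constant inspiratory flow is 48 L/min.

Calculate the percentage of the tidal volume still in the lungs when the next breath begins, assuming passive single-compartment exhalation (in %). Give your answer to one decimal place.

Flow: 48 L/min ÷ 60 = 0.8 L/s.
R = (PIP − Pplat)/V̇ = (34.5 − 26.5) / 0.8 = 8.0/0.8 = 10.0 cmH2O·s/L.
C = Vt/(Pplat − PEEP) = 440.0 / (26.5 − 9) = 440.0/17.5 = 25.143 mL/cmH2O.
τ = R × C = 10.0 × 0.02514 L/cmH2O = 0.2514 s.
Fraction remaining at end-expiration = e^(−Te/τ) = e^(−0.42/0.2514) = 0.1881 → 18.81%.

18.8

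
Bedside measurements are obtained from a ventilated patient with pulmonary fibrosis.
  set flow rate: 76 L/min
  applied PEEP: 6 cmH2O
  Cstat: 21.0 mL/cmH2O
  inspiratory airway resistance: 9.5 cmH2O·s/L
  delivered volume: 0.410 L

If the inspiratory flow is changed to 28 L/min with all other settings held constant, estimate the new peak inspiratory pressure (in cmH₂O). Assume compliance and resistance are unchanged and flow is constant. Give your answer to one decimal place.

Flow: 76 L/min ÷ 60 = 1.2667 L/s.
New flow: 28 L/min ÷ 60 = 0.4667 L/s.
PIP = Vt/C + R·V̇ + PEEP (constant-flow equation of motion).
Only the resistive term changes: ΔPIP = R × ΔV̇ = 9.5 × (0.4667 − 1.2667) = 9.5 × -0.8 = -7.6 cmH2O.
Original PIP = 410/21.0 + 9.5×1.2667 + 6 = 37.557 cmH2O; new PIP = 37.557 + (-7.6) = 29.957 cmH2O.

30.0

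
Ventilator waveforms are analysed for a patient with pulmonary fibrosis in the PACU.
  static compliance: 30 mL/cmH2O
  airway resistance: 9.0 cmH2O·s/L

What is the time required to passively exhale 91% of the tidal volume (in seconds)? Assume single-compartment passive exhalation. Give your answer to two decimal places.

τ = R × C = 9.0 × 30 mL/cmH2O = 9.0 × 0.030 L/cmH2O = 0.27 s.
Exhaled fraction f = 1 − e^(−t/τ) → t = −τ·ln(1 − f) = −0.27·ln(0.09) = 0.6501 s.

0.65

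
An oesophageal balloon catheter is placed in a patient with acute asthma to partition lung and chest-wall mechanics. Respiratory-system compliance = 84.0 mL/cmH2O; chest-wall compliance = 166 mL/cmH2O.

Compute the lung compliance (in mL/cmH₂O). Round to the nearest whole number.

1/CL = 1/Crs − 1/Ccw.
1/CL = 1/84.0 − 1/166 = 0.005881.
CL = 170.04 mL/cmH2O.

170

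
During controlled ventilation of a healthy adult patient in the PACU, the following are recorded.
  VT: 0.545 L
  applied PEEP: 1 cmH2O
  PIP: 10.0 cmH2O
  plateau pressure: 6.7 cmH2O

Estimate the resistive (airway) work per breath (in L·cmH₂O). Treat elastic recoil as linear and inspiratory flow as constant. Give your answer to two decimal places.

With constant inspiratory flow the resistive pressure is constant at PIP − Pplat = 10.0 − 6.7 = 3.3 cmH2O, so resistive work = 3.3 × 0.545 = 1.799 L·cmH2O.

1.80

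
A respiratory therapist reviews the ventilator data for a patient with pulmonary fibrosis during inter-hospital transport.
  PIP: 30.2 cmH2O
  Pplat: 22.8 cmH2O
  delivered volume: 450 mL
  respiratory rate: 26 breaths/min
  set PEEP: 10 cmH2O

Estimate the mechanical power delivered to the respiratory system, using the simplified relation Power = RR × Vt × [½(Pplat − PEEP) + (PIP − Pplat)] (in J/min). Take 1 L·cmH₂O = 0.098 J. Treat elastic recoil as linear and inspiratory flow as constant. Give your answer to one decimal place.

15.8

Per-breath work = Vt × [½(Pplat−PEEP) + (PIP−Pplat)] = 0.450 × [0.5×12.8 + 7.4] = 0.450 × 13.8 = 6.21 L·cmH2O.
Power = 26 × 6.21 = 161.46 L·cmH2O/min.
× 0.098 J/(L·cmH2O) → 15.823 J/min.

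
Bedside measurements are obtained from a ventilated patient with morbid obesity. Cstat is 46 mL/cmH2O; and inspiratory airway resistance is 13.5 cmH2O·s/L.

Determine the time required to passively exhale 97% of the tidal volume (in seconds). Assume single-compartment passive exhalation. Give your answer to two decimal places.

τ = R × C = 13.5 × 46 mL/cmH2O = 13.5 × 0.046 L/cmH2O = 0.621 s.
Exhaled fraction f = 1 − e^(−t/τ) → t = −τ·ln(1 − f) = −0.621·ln(0.03) = 2.178 s.

2.18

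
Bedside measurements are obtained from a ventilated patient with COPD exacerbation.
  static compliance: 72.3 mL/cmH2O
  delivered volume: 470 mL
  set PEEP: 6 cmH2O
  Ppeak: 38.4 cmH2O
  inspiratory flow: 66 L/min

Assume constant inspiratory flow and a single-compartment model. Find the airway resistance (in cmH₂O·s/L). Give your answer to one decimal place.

Flow: 66 L/min ÷ 60 = 1.1 L/s.
Equation of motion (constant flow): PIP = Vt/C + R·V̇ + PEEP.
R·V̇ = PIP − Vt/C − PEEP = 38.4 − 470/72.3 − 6 = 38.4 − 6.501 − 6 = 25.899 cmH2O.
R = 25.899 / 1.1 = 23.545 cmH2O·s/L.

23.5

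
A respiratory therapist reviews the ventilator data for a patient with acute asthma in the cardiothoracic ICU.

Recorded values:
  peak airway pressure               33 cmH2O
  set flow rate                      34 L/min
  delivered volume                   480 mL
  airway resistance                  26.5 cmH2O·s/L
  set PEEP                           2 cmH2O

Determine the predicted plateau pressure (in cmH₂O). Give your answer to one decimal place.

18.0

Flow: 34 L/min ÷ 60 = 0.5667 L/s.
Pplat = PIP − Raw × flow = 33 − 26.5 × 0.5667 = 33 − 15.018 = 17.982 cmH2O.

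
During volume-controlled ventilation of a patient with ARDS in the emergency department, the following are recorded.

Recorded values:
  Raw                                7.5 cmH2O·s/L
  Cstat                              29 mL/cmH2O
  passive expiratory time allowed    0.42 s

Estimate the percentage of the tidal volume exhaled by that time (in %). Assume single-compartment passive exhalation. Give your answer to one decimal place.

τ = R × C = 7.5 × 29 mL/cmH2O = 7.5 × 0.029 L/cmH2O = 0.2175 s.
Passive exhalation: V(t)/V₀ = e^(−t/τ) = e^(−0.42/0.2175) = 0.145.
Fraction exhaled = 1 − 0.145 = 0.855 → 85.5%.

85.5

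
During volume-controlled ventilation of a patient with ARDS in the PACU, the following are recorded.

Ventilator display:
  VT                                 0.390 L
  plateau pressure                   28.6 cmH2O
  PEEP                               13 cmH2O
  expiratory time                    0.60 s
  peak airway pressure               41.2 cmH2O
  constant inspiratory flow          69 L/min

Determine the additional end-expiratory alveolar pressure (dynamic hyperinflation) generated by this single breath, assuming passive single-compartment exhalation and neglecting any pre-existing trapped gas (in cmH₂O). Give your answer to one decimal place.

1.7

Flow: 69 L/min ÷ 60 = 1.15 L/s.
R = (PIP − Pplat)/V̇ = (41.2 − 28.6) / 1.15 = 12.6/1.15 = 10.957 cmH2O·s/L.
C = Vt/(Pplat − PEEP) = 390.0 / (28.6 − 13) = 390.0/15.6 = 25.0 mL/cmH2O.
τ = R × C = 10.957 × 0.025 L/cmH2O = 0.2739 s.
Fraction remaining = e^(−Te/τ) = e^(−0.60/0.2739) = 0.1119; trapped volume = 390.0 × 0.1119 = 43.641 mL.
Additional alveolar pressure from trapping ≈ V_trapped / C = 43.641 / 25.0 = 1.746 cmH2O.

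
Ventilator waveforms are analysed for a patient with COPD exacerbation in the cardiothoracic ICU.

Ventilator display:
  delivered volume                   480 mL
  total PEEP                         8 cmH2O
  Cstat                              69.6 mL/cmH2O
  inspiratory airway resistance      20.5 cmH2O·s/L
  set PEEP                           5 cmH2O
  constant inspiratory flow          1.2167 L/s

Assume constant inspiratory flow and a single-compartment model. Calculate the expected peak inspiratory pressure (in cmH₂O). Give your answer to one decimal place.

Total PEEP = 8 cmH2O (set 5 + intrinsic 3); this is the baseline alveolar pressure.
Equation of motion (constant flow): PIP = Vt/C + R·V̇ + PEEP.
PIP = 480/69.6 + 20.5×1.2167 + 8 = 6.897 + 24.942 + 8 = 39.839 cmH2O.

39.8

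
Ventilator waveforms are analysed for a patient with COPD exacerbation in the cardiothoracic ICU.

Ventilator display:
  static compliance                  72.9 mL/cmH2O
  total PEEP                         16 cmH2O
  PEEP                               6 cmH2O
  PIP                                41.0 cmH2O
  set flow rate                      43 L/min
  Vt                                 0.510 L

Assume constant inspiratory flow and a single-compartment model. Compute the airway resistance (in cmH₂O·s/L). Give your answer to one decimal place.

Flow: 43 L/min ÷ 60 = 0.7167 L/s.
Total PEEP = 16 cmH2O (set 6 + intrinsic 10); this is the baseline alveolar pressure.
Equation of motion (constant flow): PIP = Vt/C + R·V̇ + PEEP.
R·V̇ = PIP − Vt/C − PEEP = 41.0 − 510/72.9 − 16 = 41.0 − 6.996 − 16 = 18.004 cmH2O.
R = 18.004 / 0.7167 = 25.121 cmH2O·s/L.

25.1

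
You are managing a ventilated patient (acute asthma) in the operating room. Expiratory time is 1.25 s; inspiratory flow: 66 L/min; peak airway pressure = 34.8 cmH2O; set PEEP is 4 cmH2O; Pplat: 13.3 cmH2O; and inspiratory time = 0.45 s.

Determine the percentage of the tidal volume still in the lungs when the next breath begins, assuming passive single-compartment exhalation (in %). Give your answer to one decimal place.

Flow: 66 L/min ÷ 60 = 1.1 L/s.
Vt = flow × Ti = 1.1 L/s × 0.45 s × 1000 mL/L = 495.0 mL.
R = (PIP − Pplat)/V̇ = (34.8 − 13.3) / 1.1 = 21.5/1.1 = 19.545 cmH2O·s/L.
C = Vt/(Pplat − PEEP) = 495.0 / (13.3 − 4) = 495.0/9.3 = 53.226 mL/cmH2O.
τ = R × C = 19.545 × 0.05323 L/cmH2O = 1.04 s.
Fraction remaining at end-expiration = e^(−Te/τ) = e^(−1.25/1.04) = 0.3006 → 30.06%.

30.1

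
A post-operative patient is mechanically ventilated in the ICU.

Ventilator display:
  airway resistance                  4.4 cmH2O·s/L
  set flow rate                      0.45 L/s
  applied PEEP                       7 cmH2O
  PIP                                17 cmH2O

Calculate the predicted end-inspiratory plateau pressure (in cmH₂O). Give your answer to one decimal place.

Pplat = PIP − Raw × flow = 17 − 4.4 × 0.45 = 17 − 1.98 = 15.02 cmH2O.

15.0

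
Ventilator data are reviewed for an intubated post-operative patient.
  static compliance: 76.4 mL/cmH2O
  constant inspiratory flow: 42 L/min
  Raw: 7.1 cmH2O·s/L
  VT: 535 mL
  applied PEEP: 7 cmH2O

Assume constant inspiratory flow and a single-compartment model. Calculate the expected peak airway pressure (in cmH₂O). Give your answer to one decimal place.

Flow: 42 L/min ÷ 60 = 0.7 L/s.
Equation of motion (constant flow): PIP = Vt/C + R·V̇ + PEEP.
PIP = 535/76.4 + 7.1×0.7 + 7 = 7.003 + 4.97 + 7 = 18.973 cmH2O.

19.0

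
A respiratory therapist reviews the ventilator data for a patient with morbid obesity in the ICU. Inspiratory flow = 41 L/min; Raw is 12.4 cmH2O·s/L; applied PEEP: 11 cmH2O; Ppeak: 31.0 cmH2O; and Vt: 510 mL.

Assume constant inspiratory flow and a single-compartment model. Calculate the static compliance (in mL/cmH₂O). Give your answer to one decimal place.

44.2

Flow: 41 L/min ÷ 60 = 0.6833 L/s.
Equation of motion (constant flow): PIP = Vt/C + R·V̇ + PEEP.
Vt/C = PIP − R·V̇ − PEEP = 31.0 − 12.4×0.6833 − 11 = 31.0 − 8.473 − 11 = 11.527 cmH2O.
C = Vt / 11.527 = 510 / 11.527 = 44.244 mL/cmH2O.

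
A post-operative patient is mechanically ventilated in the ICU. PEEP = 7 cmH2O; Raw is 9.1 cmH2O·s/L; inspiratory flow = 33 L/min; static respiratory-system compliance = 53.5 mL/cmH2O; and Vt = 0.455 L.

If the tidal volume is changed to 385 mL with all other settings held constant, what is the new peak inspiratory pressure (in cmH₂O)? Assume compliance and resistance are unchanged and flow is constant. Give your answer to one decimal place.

Flow: 33 L/min ÷ 60 = 0.55 L/s.
PIP = Vt/C + R·V̇ + PEEP (constant-flow equation of motion).
Only the elastic term changes: ΔPIP = ΔVt / C = (385 − 455) / 53.5 = -1.308 cmH2O.
Original PIP = 455/53.5 + 9.1×0.55 + 7 = 20.51 cmH2O; new PIP = 20.51 + (-1.308) = 19.202 cmH2O.

19.2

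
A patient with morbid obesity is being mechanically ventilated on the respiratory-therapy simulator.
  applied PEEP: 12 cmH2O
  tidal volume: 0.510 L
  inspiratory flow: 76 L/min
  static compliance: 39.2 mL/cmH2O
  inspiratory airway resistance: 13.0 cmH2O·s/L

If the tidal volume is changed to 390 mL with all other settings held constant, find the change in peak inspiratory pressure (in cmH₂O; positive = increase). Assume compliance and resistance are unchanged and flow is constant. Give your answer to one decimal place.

-3.1

PIP = Vt/C + R·V̇ + PEEP (constant-flow equation of motion).
Only the elastic term changes: ΔPIP = ΔVt / C = (390 − 510) / 39.2 = -3.061 cmH2O.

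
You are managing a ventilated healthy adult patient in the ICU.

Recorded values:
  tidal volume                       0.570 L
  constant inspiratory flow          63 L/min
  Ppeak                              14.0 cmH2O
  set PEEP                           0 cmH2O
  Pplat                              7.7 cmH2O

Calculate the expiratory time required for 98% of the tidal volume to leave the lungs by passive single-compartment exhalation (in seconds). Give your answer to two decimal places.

Flow: 63 L/min ÷ 60 = 1.05 L/s.
R = (PIP − Pplat)/V̇ = (14.0 − 7.7) / 1.05 = 6.3/1.05 = 6.0 cmH2O·s/L.
C = Vt/(Pplat − PEEP) = 570.0 / (7.7 − 0) = 570.0/7.7 = 74.026 mL/cmH2O.
τ = R × C = 6.0 × 0.07403 L/cmH2O = 0.4442 s.
t = −τ·ln(1 − 0.98) = −0.4442·ln(0.02) = 1.738 s.

1.74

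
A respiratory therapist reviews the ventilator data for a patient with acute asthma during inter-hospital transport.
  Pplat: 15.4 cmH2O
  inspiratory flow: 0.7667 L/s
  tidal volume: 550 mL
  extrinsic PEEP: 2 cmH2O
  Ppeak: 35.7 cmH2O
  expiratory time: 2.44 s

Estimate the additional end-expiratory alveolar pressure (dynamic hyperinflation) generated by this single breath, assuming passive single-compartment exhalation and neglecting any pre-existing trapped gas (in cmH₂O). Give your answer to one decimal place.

R = (PIP − Pplat)/V̇ = (35.7 − 15.4) / 0.7667 = 20.3/0.7667 = 26.477 cmH2O·s/L.
C = Vt/(Pplat − PEEP) = 550.0 / (15.4 − 2) = 550.0/13.4 = 41.045 mL/cmH2O.
τ = R × C = 26.477 × 0.04105 L/cmH2O = 1.087 s.
Fraction remaining = e^(−Te/τ) = e^(−2.44/1.087) = 0.106; trapped volume = 550.0 × 0.106 = 58.3 mL.
Additional alveolar pressure from trapping ≈ V_trapped / C = 58.3 / 41.045 = 1.42 cmH2O.

1.4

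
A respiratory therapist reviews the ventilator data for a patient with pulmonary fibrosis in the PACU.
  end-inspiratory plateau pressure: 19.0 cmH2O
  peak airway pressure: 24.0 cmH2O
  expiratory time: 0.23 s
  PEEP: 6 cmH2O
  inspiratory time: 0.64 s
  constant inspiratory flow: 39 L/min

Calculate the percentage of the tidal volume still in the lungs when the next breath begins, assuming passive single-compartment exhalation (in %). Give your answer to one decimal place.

Flow: 39 L/min ÷ 60 = 0.65 L/s.
Vt = flow × Ti = 0.65 L/s × 0.64 s × 1000 mL/L = 416.0 mL.
R = (PIP − Pplat)/V̇ = (24.0 − 19.0) / 0.65 = 5.0/0.65 = 7.692 cmH2O·s/L.
C = Vt/(Pplat − PEEP) = 416.0 / (19.0 − 6) = 416.0/13.0 = 32.0 mL/cmH2O.
τ = R × C = 7.692 × 0.032 L/cmH2O = 0.2461 s.
Fraction remaining at end-expiration = e^(−Te/τ) = e^(−0.23/0.2461) = 0.3928 → 39.28%.

39.3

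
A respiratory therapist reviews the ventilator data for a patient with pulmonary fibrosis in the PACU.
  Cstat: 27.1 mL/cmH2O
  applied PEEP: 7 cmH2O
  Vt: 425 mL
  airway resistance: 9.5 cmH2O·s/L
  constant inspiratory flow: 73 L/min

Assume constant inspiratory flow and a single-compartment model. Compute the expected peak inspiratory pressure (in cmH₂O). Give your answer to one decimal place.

34.2

Flow: 73 L/min ÷ 60 = 1.2167 L/s.
Equation of motion (constant flow): PIP = Vt/C + R·V̇ + PEEP.
PIP = 425/27.1 + 9.5×1.2167 + 7 = 15.683 + 11.559 + 7 = 34.242 cmH2O.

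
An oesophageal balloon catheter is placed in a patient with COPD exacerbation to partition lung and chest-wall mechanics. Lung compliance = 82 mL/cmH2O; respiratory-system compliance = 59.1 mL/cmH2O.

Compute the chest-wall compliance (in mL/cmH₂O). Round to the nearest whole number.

212

1/Ccw = 1/Crs − 1/CL.
1/Ccw = 1/59.1 − 1/82 = 0.004725.
Ccw = 211.64 mL/cmH2O.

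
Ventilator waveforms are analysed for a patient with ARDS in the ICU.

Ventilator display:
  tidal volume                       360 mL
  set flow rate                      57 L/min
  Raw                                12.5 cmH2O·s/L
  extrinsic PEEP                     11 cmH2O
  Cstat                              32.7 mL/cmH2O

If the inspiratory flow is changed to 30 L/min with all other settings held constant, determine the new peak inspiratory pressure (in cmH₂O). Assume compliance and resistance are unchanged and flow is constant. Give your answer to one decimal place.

Flow: 57 L/min ÷ 60 = 0.95 L/s.
New flow: 30 L/min ÷ 60 = 0.5 L/s.
PIP = Vt/C + R·V̇ + PEEP (constant-flow equation of motion).
Only the resistive term changes: ΔPIP = R × ΔV̇ = 12.5 × (0.5 − 0.95) = 12.5 × -0.45 = -5.625 cmH2O.
Original PIP = 360/32.7 + 12.5×0.95 + 11 = 33.884 cmH2O; new PIP = 33.884 + (-5.625) = 28.259 cmH2O.

28.3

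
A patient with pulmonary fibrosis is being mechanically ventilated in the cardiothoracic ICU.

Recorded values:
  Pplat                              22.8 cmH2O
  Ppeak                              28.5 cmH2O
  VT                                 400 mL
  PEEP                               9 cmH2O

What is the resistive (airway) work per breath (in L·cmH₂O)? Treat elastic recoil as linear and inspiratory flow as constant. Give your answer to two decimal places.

2.28

With constant inspiratory flow the resistive pressure is constant at PIP − Pplat = 28.5 − 22.8 = 5.7 cmH2O, so resistive work = 5.7 × 0.400 = 2.28 L·cmH2O.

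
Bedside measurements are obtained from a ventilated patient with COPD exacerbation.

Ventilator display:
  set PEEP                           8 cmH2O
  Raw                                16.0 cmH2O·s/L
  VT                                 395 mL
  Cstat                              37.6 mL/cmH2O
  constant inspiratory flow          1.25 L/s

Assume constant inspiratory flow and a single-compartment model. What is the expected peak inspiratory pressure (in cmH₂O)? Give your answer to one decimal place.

38.5

Equation of motion (constant flow): PIP = Vt/C + R·V̇ + PEEP.
PIP = 395/37.6 + 16.0×1.25 + 8 = 10.505 + 20.0 + 8 = 38.505 cmH2O.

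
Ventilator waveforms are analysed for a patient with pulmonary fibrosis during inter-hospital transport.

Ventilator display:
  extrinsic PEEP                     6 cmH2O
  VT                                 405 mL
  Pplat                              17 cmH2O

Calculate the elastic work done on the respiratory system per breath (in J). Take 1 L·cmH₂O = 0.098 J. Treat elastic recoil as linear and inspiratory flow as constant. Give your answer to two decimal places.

Elastic work ≈ ½ × (Pplat − PEEP) × Vt = 0.5 × (17 − 6) × 0.405 L = 0.5 × 11.0 × 0.405 = 2.228 L·cmH2O.
× 0.098 J/(L·cmH2O) → 0.2183 J.

0.22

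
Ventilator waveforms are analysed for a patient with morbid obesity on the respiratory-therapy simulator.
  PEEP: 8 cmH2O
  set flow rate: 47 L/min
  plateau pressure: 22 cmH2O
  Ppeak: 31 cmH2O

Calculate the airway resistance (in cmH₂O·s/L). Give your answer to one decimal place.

Flow: 47 L/min ÷ 60 = 0.7833 L/s.
Raw = (PIP − Pplat) / flow = (31 − 22) / 0.7833 = 9.0 / 0.7833 = 11.49 cmH2O·s/L.

11.5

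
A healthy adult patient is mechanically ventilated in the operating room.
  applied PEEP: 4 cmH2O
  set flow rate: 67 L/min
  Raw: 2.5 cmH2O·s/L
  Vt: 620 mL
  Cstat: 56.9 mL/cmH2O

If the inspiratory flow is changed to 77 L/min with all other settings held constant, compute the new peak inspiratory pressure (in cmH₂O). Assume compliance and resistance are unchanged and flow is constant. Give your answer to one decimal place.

Flow: 67 L/min ÷ 60 = 1.1167 L/s.
New flow: 77 L/min ÷ 60 = 1.2833 L/s.
PIP = Vt/C + R·V̇ + PEEP (constant-flow equation of motion).
Only the resistive term changes: ΔPIP = R × ΔV̇ = 2.5 × (1.2833 − 1.1167) = 2.5 × 0.1666 = 0.4165 cmH2O.
Original PIP = 620/56.9 + 2.5×1.1167 + 4 = 17.688 cmH2O; new PIP = 17.688 + (0.4165) = 18.105 cmH2O.

18.1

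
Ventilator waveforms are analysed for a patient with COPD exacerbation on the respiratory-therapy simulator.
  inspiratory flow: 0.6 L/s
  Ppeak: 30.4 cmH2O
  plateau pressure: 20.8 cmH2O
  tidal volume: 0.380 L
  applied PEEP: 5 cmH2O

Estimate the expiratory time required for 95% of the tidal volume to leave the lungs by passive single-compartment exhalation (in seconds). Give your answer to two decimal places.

R = (PIP − Pplat)/V̇ = (30.4 − 20.8) / 0.6 = 9.6/0.6 = 16.0 cmH2O·s/L.
C = Vt/(Pplat − PEEP) = 380.0 / (20.8 − 5) = 380.0/15.8 = 24.051 mL/cmH2O.
τ = R × C = 16.0 × 0.02405 L/cmH2O = 0.3848 s.
t = −τ·ln(1 − 0.95) = −0.3848·ln(0.05) = 1.153 s.

1.15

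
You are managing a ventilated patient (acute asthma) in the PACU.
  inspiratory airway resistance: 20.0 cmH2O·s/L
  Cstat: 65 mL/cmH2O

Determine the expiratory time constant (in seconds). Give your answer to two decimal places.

τ = R × C = 20.0 × 65 mL/cmH2O = 20.0 × 0.065 L/cmH2O = 1.3 s.

1.30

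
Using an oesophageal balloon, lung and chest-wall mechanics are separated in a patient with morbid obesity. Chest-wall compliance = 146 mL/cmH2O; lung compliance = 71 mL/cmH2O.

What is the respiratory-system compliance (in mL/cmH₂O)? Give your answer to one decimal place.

47.8

Lung and chest wall are elastances in series: 1/Crs = 1/CL + 1/Ccw.
1/Crs = 1/71 + 1/146 = 0.02093.
Crs = 47.778 mL/cmH2O.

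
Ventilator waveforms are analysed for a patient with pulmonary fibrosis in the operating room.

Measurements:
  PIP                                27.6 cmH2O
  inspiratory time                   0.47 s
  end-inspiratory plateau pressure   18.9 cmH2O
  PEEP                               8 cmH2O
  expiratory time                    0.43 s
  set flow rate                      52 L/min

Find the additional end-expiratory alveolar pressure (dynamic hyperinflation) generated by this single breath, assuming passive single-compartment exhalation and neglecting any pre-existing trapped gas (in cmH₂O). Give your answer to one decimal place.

Flow: 52 L/min ÷ 60 = 0.8667 L/s.
Vt = flow × Ti = 0.8667 L/s × 0.47 s × 1000 mL/L = 407.35 mL.
R = (PIP − Pplat)/V̇ = (27.6 − 18.9) / 0.8667 = 8.7/0.8667 = 10.038 cmH2O·s/L.
C = Vt/(Pplat − PEEP) = 407.35 / (18.9 − 8) = 407.35/10.9 = 37.372 mL/cmH2O.
τ = R × C = 10.038 × 0.03737 L/cmH2O = 0.3751 s.
Fraction remaining = e^(−Te/τ) = e^(−0.43/0.3751) = 0.3178; trapped volume = 407.35 × 0.3178 = 129.46 mL.
Additional alveolar pressure from trapping ≈ V_trapped / C = 129.46 / 37.372 = 3.464 cmH2O.

3.5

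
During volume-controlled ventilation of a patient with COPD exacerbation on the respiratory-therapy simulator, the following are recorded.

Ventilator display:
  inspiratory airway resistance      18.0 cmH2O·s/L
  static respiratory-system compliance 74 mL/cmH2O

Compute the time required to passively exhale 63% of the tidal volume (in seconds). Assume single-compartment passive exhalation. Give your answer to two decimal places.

τ = R × C = 18.0 × 74 mL/cmH2O = 18.0 × 0.074 L/cmH2O = 1.332 s.
Exhaled fraction f = 1 − e^(−t/τ) → t = −τ·ln(1 − f) = −1.332·ln(0.37) = 1.324 s.

1.32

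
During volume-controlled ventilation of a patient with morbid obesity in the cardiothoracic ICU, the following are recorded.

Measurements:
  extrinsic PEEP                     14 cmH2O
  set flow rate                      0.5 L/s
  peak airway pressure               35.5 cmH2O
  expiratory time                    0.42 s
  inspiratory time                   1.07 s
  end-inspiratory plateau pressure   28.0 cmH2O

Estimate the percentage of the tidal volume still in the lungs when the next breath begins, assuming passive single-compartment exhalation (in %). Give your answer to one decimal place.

Vt = flow × Ti = 0.5 L/s × 1.07 s × 1000 mL/L = 535.0 mL.
R = (PIP − Pplat)/V̇ = (35.5 − 28.0) / 0.5 = 7.5/0.5 = 15.0 cmH2O·s/L.
C = Vt/(Pplat − PEEP) = 535.0 / (28.0 − 14) = 535.0/14.0 = 38.214 mL/cmH2O.
τ = R × C = 15.0 × 0.03821 L/cmH2O = 0.5732 s.
Fraction remaining at end-expiration = e^(−Te/τ) = e^(−0.42/0.5732) = 0.4806 → 48.06%.

48.1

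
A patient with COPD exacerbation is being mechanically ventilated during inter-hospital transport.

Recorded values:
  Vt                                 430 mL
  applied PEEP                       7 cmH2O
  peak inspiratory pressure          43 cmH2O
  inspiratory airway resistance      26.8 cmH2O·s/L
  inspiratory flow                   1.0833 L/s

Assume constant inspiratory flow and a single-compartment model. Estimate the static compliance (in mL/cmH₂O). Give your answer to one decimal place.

Equation of motion (constant flow): PIP = Vt/C + R·V̇ + PEEP.
Vt/C = PIP − R·V̇ − PEEP = 43 − 26.8×1.0833 − 7 = 43 − 29.032 − 7 = 6.968 cmH2O.
C = Vt / 6.968 = 430 / 6.968 = 61.711 mL/cmH2O.

61.7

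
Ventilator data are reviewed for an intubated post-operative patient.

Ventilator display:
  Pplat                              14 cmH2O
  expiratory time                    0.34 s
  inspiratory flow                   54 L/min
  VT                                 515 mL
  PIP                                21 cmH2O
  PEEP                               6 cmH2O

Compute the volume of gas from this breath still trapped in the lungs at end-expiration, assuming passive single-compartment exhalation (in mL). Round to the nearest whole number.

261

Flow: 54 L/min ÷ 60 = 0.9 L/s.
R = (PIP − Pplat)/V̇ = (21 − 14) / 0.9 = 7.0/0.9 = 7.778 cmH2O·s/L.
C = Vt/(Pplat − PEEP) = 515.0 / (14 − 6) = 515.0/8.0 = 64.375 mL/cmH2O.
τ = R × C = 7.778 × 0.06438 L/cmH2O = 0.5007 s.
Fraction remaining = e^(−Te/τ) = e^(−0.34/0.5007) = 0.5071.
Trapped volume = 515.0 × 0.5071 = 261.16 mL.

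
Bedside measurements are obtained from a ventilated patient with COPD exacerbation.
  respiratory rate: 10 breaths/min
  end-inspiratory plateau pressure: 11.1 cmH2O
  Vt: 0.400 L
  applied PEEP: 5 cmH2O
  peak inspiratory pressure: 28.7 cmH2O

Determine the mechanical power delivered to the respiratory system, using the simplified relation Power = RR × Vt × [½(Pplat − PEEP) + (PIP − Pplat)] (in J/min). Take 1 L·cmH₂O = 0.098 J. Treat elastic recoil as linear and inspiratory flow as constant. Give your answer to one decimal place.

Per-breath work = Vt × [½(Pplat−PEEP) + (PIP−Pplat)] = 0.400 × [0.5×6.1 + 17.6] = 0.400 × 20.65 = 8.26 L·cmH2O.
Power = 10 × 8.26 = 82.6 L·cmH2O/min.
× 0.098 J/(L·cmH2O) → 8.095 J/min.

8.1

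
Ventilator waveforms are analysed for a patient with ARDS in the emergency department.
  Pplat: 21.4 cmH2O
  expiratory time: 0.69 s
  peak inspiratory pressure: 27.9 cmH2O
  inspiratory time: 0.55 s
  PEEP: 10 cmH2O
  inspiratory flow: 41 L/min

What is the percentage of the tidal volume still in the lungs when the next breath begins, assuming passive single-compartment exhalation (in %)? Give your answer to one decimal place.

11.1

Flow: 41 L/min ÷ 60 = 0.6833 L/s.
Vt = flow × Ti = 0.6833 L/s × 0.55 s × 1000 mL/L = 375.82 mL.
R = (PIP − Pplat)/V̇ = (27.9 − 21.4) / 0.6833 = 6.5/0.6833 = 9.513 cmH2O·s/L.
C = Vt/(Pplat − PEEP) = 375.82 / (21.4 − 10) = 375.82/11.4 = 32.967 mL/cmH2O.
τ = R × C = 9.513 × 0.03297 L/cmH2O = 0.3136 s.
Fraction remaining at end-expiration = e^(−Te/τ) = e^(−0.69/0.3136) = 0.1108 → 11.08%.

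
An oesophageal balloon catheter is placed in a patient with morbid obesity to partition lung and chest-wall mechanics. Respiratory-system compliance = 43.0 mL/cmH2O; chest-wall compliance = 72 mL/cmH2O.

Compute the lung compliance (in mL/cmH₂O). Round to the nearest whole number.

107

1/CL = 1/Crs − 1/Ccw.
1/CL = 1/43.0 − 1/72 = 0.009367.
CL = 106.76 mL/cmH2O.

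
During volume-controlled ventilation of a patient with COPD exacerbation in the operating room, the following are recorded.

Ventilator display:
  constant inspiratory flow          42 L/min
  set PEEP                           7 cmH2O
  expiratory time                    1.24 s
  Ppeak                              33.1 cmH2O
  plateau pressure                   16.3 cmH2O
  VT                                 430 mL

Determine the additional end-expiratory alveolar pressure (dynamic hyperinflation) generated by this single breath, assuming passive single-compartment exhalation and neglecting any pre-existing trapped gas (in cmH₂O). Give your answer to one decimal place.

3.0

Flow: 42 L/min ÷ 60 = 0.7 L/s.
R = (PIP − Pplat)/V̇ = (33.1 − 16.3) / 0.7 = 16.8/0.7 = 24.0 cmH2O·s/L.
C = Vt/(Pplat − PEEP) = 430.0 / (16.3 − 7) = 430.0/9.3 = 46.237 mL/cmH2O.
τ = R × C = 24.0 × 0.04624 L/cmH2O = 1.11 s.
Fraction remaining = e^(−Te/τ) = e^(−1.24/1.11) = 0.3272; trapped volume = 430.0 × 0.3272 = 140.7 mL.
Additional alveolar pressure from trapping ≈ V_trapped / C = 140.7 / 46.237 = 3.043 cmH2O.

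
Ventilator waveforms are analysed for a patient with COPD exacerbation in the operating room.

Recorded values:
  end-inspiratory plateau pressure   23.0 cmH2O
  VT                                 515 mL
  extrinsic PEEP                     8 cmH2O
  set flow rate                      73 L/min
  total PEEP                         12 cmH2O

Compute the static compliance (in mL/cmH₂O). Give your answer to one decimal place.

End-expiratory occlusion gives total PEEP = 12 cmH2O (intrinsic PEEP = 12 − 8 = 4). Use total PEEP for the elastic gradient.
Cstat = Vt / (Pplat − PEEPtotal) = 515 / (23.0 − 12) = 515 / 11.0 = 46.818 mL/cmH2O.

46.8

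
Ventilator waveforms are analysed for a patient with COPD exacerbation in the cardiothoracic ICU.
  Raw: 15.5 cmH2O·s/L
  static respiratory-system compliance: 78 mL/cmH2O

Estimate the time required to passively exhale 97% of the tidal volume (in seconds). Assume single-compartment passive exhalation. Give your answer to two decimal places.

τ = R × C = 15.5 × 78 mL/cmH2O = 15.5 × 0.078 L/cmH2O = 1.209 s.
Exhaled fraction f = 1 − e^(−t/τ) → t = −τ·ln(1 − f) = −1.209·ln(0.03) = 4.239 s.

4.24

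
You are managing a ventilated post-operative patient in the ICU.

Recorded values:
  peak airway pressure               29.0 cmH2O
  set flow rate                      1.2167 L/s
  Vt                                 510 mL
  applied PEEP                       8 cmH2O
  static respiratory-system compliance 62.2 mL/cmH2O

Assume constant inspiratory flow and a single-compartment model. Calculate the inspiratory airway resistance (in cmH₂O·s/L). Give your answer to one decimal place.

10.5

Equation of motion (constant flow): PIP = Vt/C + R·V̇ + PEEP.
R·V̇ = PIP − Vt/C − PEEP = 29.0 − 510/62.2 − 8 = 29.0 − 8.199 − 8 = 12.801 cmH2O.
R = 12.801 / 1.2167 = 10.521 cmH2O·s/L.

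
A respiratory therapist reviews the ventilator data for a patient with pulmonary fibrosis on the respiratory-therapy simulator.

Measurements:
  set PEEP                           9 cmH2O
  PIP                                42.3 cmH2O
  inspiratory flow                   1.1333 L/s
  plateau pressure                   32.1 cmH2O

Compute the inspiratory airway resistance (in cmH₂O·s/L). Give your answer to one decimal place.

9.0

Raw = (PIP − Pplat) / flow = (42.3 − 32.1) / 1.1333 = 10.2 / 1.1333 = 9.0 cmH2O·s/L.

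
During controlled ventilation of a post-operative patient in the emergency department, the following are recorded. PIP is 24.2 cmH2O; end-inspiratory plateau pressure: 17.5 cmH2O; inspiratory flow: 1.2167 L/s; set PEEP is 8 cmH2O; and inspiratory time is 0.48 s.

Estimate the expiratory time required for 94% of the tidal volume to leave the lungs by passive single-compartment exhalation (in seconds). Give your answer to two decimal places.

0.95

Vt = flow × Ti = 1.2167 L/s × 0.48 s × 1000 mL/L = 584.02 mL.
R = (PIP − Pplat)/V̇ = (24.2 − 17.5) / 1.2167 = 6.7/1.2167 = 5.507 cmH2O·s/L.
C = Vt/(Pplat − PEEP) = 584.02 / (17.5 − 8) = 584.02/9.5 = 61.476 mL/cmH2O.
τ = R × C = 5.507 × 0.06148 L/cmH2O = 0.3386 s.
t = −τ·ln(1 − 0.94) = −0.3386·ln(0.06) = 0.9526 s.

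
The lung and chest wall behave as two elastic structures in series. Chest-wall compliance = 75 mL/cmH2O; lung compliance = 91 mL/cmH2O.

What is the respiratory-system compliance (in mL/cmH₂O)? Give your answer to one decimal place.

Lung and chest wall are elastances in series: 1/Crs = 1/CL + 1/Ccw.
1/Crs = 1/91 + 1/75 = 0.02432.
Crs = 41.118 mL/cmH2O.

41.1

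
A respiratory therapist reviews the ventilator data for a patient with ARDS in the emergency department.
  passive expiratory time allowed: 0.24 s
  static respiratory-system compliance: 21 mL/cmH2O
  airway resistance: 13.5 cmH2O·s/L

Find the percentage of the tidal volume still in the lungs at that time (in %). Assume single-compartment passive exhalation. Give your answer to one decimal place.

τ = R × C = 13.5 × 21 mL/cmH2O = 13.5 × 0.021 L/cmH2O = 0.2835 s.
Passive exhalation: V(t)/V₀ = e^(−t/τ) = e^(−0.24/0.2835) = 0.4289.
Fraction remaining = 0.4289 → 42.89%.

42.9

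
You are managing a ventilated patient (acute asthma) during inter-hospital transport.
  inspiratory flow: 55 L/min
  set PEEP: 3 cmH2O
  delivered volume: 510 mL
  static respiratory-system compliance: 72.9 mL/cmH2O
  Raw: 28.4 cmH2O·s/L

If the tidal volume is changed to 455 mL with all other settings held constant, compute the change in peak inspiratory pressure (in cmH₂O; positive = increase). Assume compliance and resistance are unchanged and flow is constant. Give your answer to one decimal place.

PIP = Vt/C + R·V̇ + PEEP (constant-flow equation of motion).
Only the elastic term changes: ΔPIP = ΔVt / C = (455 − 510) / 72.9 = -0.7545 cmH2O.

-0.8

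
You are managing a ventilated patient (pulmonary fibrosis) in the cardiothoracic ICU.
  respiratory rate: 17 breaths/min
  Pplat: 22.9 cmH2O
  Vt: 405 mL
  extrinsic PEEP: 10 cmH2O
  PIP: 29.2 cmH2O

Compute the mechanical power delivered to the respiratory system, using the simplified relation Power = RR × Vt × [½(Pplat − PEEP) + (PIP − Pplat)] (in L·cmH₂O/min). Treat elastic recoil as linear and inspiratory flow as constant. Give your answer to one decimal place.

87.8

Per-breath work = Vt × [½(Pplat−PEEP) + (PIP−Pplat)] = 0.405 × [0.5×12.9 + 6.3] = 0.405 × 12.75 = 5.164 L·cmH2O.
Power = 17 × 5.164 = 87.788 L·cmH2O/min.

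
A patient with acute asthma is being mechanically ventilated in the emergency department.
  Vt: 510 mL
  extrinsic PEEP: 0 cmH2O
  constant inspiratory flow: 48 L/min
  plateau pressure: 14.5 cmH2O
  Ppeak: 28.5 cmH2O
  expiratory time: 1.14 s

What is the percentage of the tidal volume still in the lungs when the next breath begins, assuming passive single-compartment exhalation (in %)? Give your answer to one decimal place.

15.7

Flow: 48 L/min ÷ 60 = 0.8 L/s.
R = (PIP − Pplat)/V̇ = (28.5 − 14.5) / 0.8 = 14.0/0.8 = 17.5 cmH2O·s/L.
C = Vt/(Pplat − PEEP) = 510.0 / (14.5 − 0) = 510.0/14.5 = 35.172 mL/cmH2O.
τ = R × C = 17.5 × 0.03517 L/cmH2O = 0.6155 s.
Fraction remaining at end-expiration = e^(−Te/τ) = e^(−1.14/0.6155) = 0.1569 → 15.69%.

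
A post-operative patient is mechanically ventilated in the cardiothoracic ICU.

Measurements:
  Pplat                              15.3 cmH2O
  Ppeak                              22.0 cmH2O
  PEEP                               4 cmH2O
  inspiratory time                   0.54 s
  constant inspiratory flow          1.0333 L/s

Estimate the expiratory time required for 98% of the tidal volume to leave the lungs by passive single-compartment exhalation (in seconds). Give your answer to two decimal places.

1.25

Vt = flow × Ti = 1.0333 L/s × 0.54 s × 1000 mL/L = 557.98 mL.
R = (PIP − Pplat)/V̇ = (22.0 − 15.3) / 1.0333 = 6.7/1.0333 = 6.484 cmH2O·s/L.
C = Vt/(Pplat − PEEP) = 557.98 / (15.3 − 4) = 557.98/11.3 = 49.379 mL/cmH2O.
τ = R × C = 6.484 × 0.04938 L/cmH2O = 0.3202 s.
t = −τ·ln(1 − 0.98) = −0.3202·ln(0.02) = 1.253 s.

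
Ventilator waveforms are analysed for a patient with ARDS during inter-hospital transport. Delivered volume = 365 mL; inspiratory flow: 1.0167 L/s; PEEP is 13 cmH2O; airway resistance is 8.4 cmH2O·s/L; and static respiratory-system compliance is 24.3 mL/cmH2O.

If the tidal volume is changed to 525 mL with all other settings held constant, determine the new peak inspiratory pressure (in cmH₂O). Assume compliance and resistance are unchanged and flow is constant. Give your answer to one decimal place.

PIP = Vt/C + R·V̇ + PEEP (constant-flow equation of motion).
Only the elastic term changes: ΔPIP = ΔVt / C = (525 − 365) / 24.3 = 6.584 cmH2O.
Original PIP = 365/24.3 + 8.4×1.0167 + 13 = 36.561 cmH2O; new PIP = 36.561 + (6.584) = 43.145 cmH2O.

43.1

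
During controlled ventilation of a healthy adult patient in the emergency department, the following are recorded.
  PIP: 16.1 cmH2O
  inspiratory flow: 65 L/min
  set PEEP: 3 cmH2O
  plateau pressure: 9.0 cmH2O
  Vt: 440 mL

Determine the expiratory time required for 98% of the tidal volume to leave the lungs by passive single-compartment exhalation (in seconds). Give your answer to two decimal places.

1.88

Flow: 65 L/min ÷ 60 = 1.0833 L/s.
R = (PIP − Pplat)/V̇ = (16.1 − 9.0) / 1.0833 = 7.1/1.0833 = 6.554 cmH2O·s/L.
C = Vt/(Pplat − PEEP) = 440.0 / (9.0 − 3) = 440.0/6.0 = 73.333 mL/cmH2O.
τ = R × C = 6.554 × 0.07333 L/cmH2O = 0.4806 s.
t = −τ·ln(1 − 0.98) = −0.4806·ln(0.02) = 1.88 s.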